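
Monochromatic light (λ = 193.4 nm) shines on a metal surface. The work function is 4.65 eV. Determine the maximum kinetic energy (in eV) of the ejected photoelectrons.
1.7608 eV

Using Einstein's photoelectric equation: KE_max = hf - φ = hc/λ - φ

First, calculate the photon energy:
E_photon = hc/λ = (6.626×10⁻³⁴ J·s)(3×10⁸ m/s) / (193.4×10⁻⁹ m)
E_photon = 6.4108 eV

Then, the maximum kinetic energy:
KE_max = E_photon - φ = 6.4108 eV - 4.65 eV = 1.7608 eV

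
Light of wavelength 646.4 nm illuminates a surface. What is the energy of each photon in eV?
1.9181 eV

Using E = hf = hc/λ:

E = hc/λ = (6.626×10⁻³⁴ J·s)(3×10⁸ m/s) / (646.4×10⁻⁹ m)
E = 1.9181 eV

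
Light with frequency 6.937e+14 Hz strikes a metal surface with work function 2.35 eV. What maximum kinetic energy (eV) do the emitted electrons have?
0.5189 eV

Using Einstein's photoelectric equation: KE_max = hf - φ

First, calculate the photon energy:
E_photon = hf = (6.626×10⁻³⁴ J·s)(6.937e+14 Hz)
E_photon = 2.8689 eV

Then, the maximum kinetic energy:
KE_max = E_photon - φ = 2.8689 eV - 2.35 eV = 0.5189 eV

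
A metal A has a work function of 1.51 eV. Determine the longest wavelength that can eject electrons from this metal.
821.09 nm

The threshold wavelength is when the photon energy equals the work function:
hc/λ₀ = φ

Solving for λ₀:
λ₀ = hc/φ = (6.626×10⁻³⁴ J·s)(3×10⁸ m/s) / (1.51 eV × 1.602×10⁻¹⁹ J/eV)
λ₀ = 821.09 nm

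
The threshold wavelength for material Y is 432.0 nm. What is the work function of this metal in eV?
2.87 eV

At the threshold wavelength, photon energy equals work function:
φ = hc/λ₀

Calculating:
φ = (6.626×10⁻³⁴ J·s)(3×10⁸ m/s) / (432.0×10⁻⁹ m)
φ = 2.87 eV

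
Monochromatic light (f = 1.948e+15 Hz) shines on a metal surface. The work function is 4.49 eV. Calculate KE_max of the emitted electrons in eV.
3.5663 eV

Using Einstein's photoelectric equation: KE_max = hf - φ

First, calculate the photon energy:
E_photon = hf = (6.626×10⁻³⁴ J·s)(1.948e+15 Hz)
E_photon = 8.0563 eV

Then, the maximum kinetic energy:
KE_max = E_photon - φ = 8.0563 eV - 4.49 eV = 3.5663 eV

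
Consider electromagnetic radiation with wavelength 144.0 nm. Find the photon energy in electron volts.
8.6100 eV

Using E = hf = hc/λ:

E = hc/λ = (6.626×10⁻³⁴ J·s)(3×10⁸ m/s) / (144.0×10⁻⁹ m)
E = 8.6100 eV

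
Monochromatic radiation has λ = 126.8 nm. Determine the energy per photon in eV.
9.7779 eV

Using E = hf = hc/λ:

E = hc/λ = (6.626×10⁻³⁴ J·s)(3×10⁸ m/s) / (126.8×10⁻⁹ m)
E = 9.7779 eV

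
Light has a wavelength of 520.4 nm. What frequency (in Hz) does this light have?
5.7608e+14 Hz

Using the wave equation: c = fλ

Solving for frequency:
f = c/λ = (3×10⁸ m/s) / (520.4×10⁻⁹ m)
f = 5.7608e+14 Hz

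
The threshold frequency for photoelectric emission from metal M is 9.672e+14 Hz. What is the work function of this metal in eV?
4.00 eV

At the threshold frequency, photon energy equals work function:
φ = hf₀

Calculating:
φ = (6.626×10⁻³⁴ J·s)(9.672e+14 Hz)
φ = 4.00 eV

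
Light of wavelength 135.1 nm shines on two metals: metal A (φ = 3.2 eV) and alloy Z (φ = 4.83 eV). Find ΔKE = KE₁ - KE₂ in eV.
1.6300 eV

Using KE_max = hc/λ - φ for each metal:

Photon energy: E = hc/λ = 9.1772 eV

For metal A (φ₁ = 3.2 eV):
KE₁ = E - φ₁ = 9.1772 - 3.2 = 5.9772 eV

For alloy Z (φ₂ = 4.83 eV):
KE₂ = E - φ₂ = 9.1772 - 4.83 = 4.3472 eV

Difference:
ΔKE = KE₁ - KE₂ = 5.9772 - 4.3472 = 1.6300 eV

Note: The difference equals the difference in work functions: 4.83 - 3.2 = 1.63 eV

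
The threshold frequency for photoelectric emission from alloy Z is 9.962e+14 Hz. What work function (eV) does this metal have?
4.12 eV

At the threshold frequency, photon energy equals work function:
φ = hf₀

Calculating:
φ = (6.626×10⁻³⁴ J·s)(9.962e+14 Hz)
φ = 4.12 eV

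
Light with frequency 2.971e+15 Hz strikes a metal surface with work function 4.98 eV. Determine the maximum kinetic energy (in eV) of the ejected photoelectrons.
7.3071 eV

Using Einstein's photoelectric equation: KE_max = hf - φ

First, calculate the photon energy:
E_photon = hf = (6.626×10⁻³⁴ J·s)(2.971e+15 Hz)
E_photon = 12.2871 eV

Then, the maximum kinetic energy:
KE_max = E_photon - φ = 12.2871 eV - 4.98 eV = 7.3071 eV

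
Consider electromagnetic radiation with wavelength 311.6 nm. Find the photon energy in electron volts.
3.9790 eV

Using E = hf = hc/λ:

E = hc/λ = (6.626×10⁻³⁴ J·s)(3×10⁸ m/s) / (311.6×10⁻⁹ m)
E = 3.9790 eV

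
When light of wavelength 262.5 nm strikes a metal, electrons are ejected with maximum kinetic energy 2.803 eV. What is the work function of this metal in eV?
1.92 eV

From Einstein's photoelectric equation: KE_max = hf - φ = hc/λ - φ

Rearranging for φ:
φ = hc/λ - KE_max

Calculate photon energy:
E_photon = hc/λ = 4.7232 eV

Therefore:
φ = 4.7232 - 2.803 = 1.92 eV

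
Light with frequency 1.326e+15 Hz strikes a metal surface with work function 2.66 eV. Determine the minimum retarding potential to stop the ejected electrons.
2.8239 V

The stopping potential V_s satisfies: eV_s = KE_max

First, find KE_max using Einstein's equation:
E_photon = hf = (6.626×10⁻³⁴ J·s)(1.326e+15 Hz) = 5.4839 eV
KE_max = E_photon - φ = 5.4839 - 2.66 = 2.8239 eV

Since eV_s = KE_max:
V_s = KE_max/e = 2.8239 V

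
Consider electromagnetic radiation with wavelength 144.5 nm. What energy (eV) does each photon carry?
8.5802 eV

Using E = hf = hc/λ:

E = hc/λ = (6.626×10⁻³⁴ J·s)(3×10⁸ m/s) / (144.5×10⁻⁹ m)
E = 8.5802 eV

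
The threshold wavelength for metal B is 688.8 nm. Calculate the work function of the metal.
1.80 eV

At the threshold wavelength, photon energy equals work function:
φ = hc/λ₀

Calculating:
φ = (6.626×10⁻³⁴ J·s)(3×10⁸ m/s) / (688.8×10⁻⁹ m)
φ = 1.80 eV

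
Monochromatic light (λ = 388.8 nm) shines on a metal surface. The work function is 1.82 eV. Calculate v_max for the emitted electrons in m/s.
6.9392e+05 m/s

First, find the maximum kinetic energy:
E_photon = hc/λ = 3.1889 eV
KE_max = E_photon - φ = 3.1889 - 1.82 = 1.3689 eV

Convert to Joules: KE_max = 1.3689 × 1.602×10⁻¹⁹ J = 2.1932e-19 J

Then use KE = ½mv² to find velocity:
v = √(2·KE/m) = √(2 × 2.1932e-19 J / 9.109e-31 kg)
v = 6.9392e+05 m/s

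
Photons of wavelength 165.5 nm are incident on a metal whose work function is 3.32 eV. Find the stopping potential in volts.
4.1715 V

The stopping potential V_s satisfies: eV_s = KE_max

First, find KE_max using Einstein's equation:
E_photon = hc/λ = 7.4915 eV
KE_max = E_photon - φ = 7.4915 - 3.32 = 4.1715 eV

Since eV_s = KE_max:
V_s = KE_max/e = 4.1715 V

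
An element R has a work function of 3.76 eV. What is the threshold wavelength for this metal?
329.75 nm

The threshold wavelength is when the photon energy equals the work function:
hc/λ₀ = φ

Solving for λ₀:
λ₀ = hc/φ = (6.626×10⁻³⁴ J·s)(3×10⁸ m/s) / (3.76 eV × 1.602×10⁻¹⁹ J/eV)
λ₀ = 329.75 nm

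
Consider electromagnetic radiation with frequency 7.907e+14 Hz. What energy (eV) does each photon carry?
3.2701 eV

Using E = hf:

E = hf = (6.626×10⁻³⁴ J·s)(7.907e+14 Hz)
E = 3.2701 eV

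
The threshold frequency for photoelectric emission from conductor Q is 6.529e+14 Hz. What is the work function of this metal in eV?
2.70 eV

At the threshold frequency, photon energy equals work function:
φ = hf₀

Calculating:
φ = (6.626×10⁻³⁴ J·s)(6.529e+14 Hz)
φ = 2.70 eV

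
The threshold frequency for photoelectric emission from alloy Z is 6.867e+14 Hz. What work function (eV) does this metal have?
2.84 eV

At the threshold frequency, photon energy equals work function:
φ = hf₀

Calculating:
φ = (6.626×10⁻³⁴ J·s)(6.867e+14 Hz)
φ = 2.84 eV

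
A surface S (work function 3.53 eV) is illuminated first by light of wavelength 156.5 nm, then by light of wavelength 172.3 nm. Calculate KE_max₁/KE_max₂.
1.1982

Using Einstein's equation: KE_max = hc/λ - φ

For λ₁ = 156.5 nm:
E₁ = hc/λ₁ = 7.9223 eV
KE₁ = E₁ - φ = 7.9223 - 3.53 = 4.3923 eV

For λ₂ = 172.3 nm:
E₂ = hc/λ₂ = 7.1958 eV
KE₂ = E₂ - φ = 7.1958 - 3.53 = 3.6658 eV

Ratio: KE₁/KE₂ = 4.3923/3.6658 = 1.1982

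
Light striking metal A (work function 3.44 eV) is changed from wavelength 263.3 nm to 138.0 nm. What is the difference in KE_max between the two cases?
4.2755 eV

Using Einstein's equation: KE_max = hc/λ - φ

For λ₁ = 263.3 nm:
KE₁ = hc/λ₁ - φ = 4.7089 - 3.44 = 1.2689 eV

For λ₂ = 138.0 nm:
KE₂ = hc/λ₂ - φ = 8.9844 - 3.44 = 5.5444 eV

Change in KE:
ΔKE = KE₂ - KE₁ = 5.5444 - 1.2689 = 4.2755 eV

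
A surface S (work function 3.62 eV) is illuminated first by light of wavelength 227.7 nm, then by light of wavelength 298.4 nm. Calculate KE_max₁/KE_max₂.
3.4116

Using Einstein's equation: KE_max = hc/λ - φ

For λ₁ = 227.7 nm:
E₁ = hc/λ₁ = 5.4451 eV
KE₁ = E₁ - φ = 5.4451 - 3.62 = 1.8251 eV

For λ₂ = 298.4 nm:
E₂ = hc/λ₂ = 4.1550 eV
KE₂ = E₂ - φ = 4.1550 - 3.62 = 0.5350 eV

Ratio: KE₁/KE₂ = 1.8251/0.5350 = 3.4116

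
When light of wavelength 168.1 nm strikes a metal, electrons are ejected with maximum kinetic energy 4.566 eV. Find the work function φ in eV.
2.81 eV

From Einstein's photoelectric equation: KE_max = hf - φ = hc/λ - φ

Rearranging for φ:
φ = hc/λ - KE_max

Calculate photon energy:
E_photon = hc/λ = 7.3756 eV

Therefore:
φ = 7.3756 - 4.566 = 2.81 eV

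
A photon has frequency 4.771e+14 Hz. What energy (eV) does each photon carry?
1.9731 eV

Using E = hf:

E = hf = (6.626×10⁻³⁴ J·s)(4.771e+14 Hz)
E = 1.9731 eV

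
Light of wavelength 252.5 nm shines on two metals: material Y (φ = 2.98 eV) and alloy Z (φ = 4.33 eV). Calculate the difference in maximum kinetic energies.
1.3500 eV

Using KE_max = hc/λ - φ for each metal:

Photon energy: E = hc/λ = 4.9103 eV

For material Y (φ₁ = 2.98 eV):
KE₁ = E - φ₁ = 4.9103 - 2.98 = 1.9303 eV

For alloy Z (φ₂ = 4.33 eV):
KE₂ = E - φ₂ = 4.9103 - 4.33 = 0.5803 eV

Difference:
ΔKE = KE₁ - KE₂ = 1.9303 - 0.5803 = 1.3500 eV

Note: The difference equals the difference in work functions: 4.33 - 2.98 = 1.35 eV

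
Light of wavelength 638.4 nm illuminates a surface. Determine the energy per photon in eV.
1.9421 eV

Using E = hf = hc/λ:

E = hc/λ = (6.626×10⁻³⁴ J·s)(3×10⁸ m/s) / (638.4×10⁻⁹ m)
E = 1.9421 eV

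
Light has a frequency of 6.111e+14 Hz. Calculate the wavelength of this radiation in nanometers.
490.58 nm

Using the wave equation: c = fλ

Solving for wavelength:
λ = c/f = (3×10⁸ m/s) / (6.111e+14 Hz)
λ = 490.58 nm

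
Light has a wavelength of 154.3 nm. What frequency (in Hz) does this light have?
1.9429e+15 Hz

Using the wave equation: c = fλ

Solving for frequency:
f = c/λ = (3×10⁸ m/s) / (154.3×10⁻⁹ m)
f = 1.9429e+15 Hz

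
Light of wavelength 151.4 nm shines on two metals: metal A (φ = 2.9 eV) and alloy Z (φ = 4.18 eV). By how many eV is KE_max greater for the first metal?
1.2800 eV

Using KE_max = hc/λ - φ for each metal:

Photon energy: E = hc/λ = 8.1892 eV

For metal A (φ₁ = 2.9 eV):
KE₁ = E - φ₁ = 8.1892 - 2.9 = 5.2892 eV

For alloy Z (φ₂ = 4.18 eV):
KE₂ = E - φ₂ = 8.1892 - 4.18 = 4.0092 eV

Difference:
ΔKE = KE₁ - KE₂ = 5.2892 - 4.0092 = 1.2800 eV

Note: The difference equals the difference in work functions: 4.18 - 2.9 = 1.28 eV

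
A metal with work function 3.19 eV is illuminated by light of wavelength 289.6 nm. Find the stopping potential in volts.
1.0912 V

The stopping potential V_s satisfies: eV_s = KE_max

First, find KE_max using Einstein's equation:
E_photon = hc/λ = 4.2812 eV
KE_max = E_photon - φ = 4.2812 - 3.19 = 1.0912 eV

Since eV_s = KE_max:
V_s = KE_max/e = 1.0912 V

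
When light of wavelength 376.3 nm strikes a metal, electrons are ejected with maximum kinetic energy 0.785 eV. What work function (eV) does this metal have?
2.51 eV

From Einstein's photoelectric equation: KE_max = hf - φ = hc/λ - φ

Rearranging for φ:
φ = hc/λ - KE_max

Calculate photon energy:
E_photon = hc/λ = 3.2948 eV

Therefore:
φ = 3.2948 - 0.785 = 2.51 eV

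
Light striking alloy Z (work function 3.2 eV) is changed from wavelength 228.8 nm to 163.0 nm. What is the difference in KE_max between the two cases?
2.1875 eV

Using Einstein's equation: KE_max = hc/λ - φ

For λ₁ = 228.8 nm:
KE₁ = hc/λ₁ - φ = 5.4189 - 3.2 = 2.2189 eV

For λ₂ = 163.0 nm:
KE₂ = hc/λ₂ - φ = 7.6064 - 3.2 = 4.4064 eV

Change in KE:
ΔKE = KE₂ - KE₁ = 4.4064 - 2.2189 = 2.1875 eV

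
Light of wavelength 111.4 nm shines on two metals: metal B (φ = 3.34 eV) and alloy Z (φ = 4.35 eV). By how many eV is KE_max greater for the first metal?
1.0100 eV

Using KE_max = hc/λ - φ for each metal:

Photon energy: E = hc/λ = 11.1296 eV

For metal B (φ₁ = 3.34 eV):
KE₁ = E - φ₁ = 11.1296 - 3.34 = 7.7896 eV

For alloy Z (φ₂ = 4.35 eV):
KE₂ = E - φ₂ = 11.1296 - 4.35 = 6.7796 eV

Difference:
ΔKE = KE₁ - KE₂ = 7.7896 - 6.7796 = 1.0100 eV

Note: The difference equals the difference in work functions: 4.35 - 3.34 = 1.01 eV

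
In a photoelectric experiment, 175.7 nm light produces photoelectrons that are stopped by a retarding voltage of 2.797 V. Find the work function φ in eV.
4.26 eV

The stopping potential gives the maximum kinetic energy: KE_max = eV_s = 2.797 eV

From Einstein's photoelectric equation: KE_max = hc/λ - φ
Rearranging: φ = hc/λ - KE_max

Calculate photon energy:
E_photon = hc/λ = (6.626×10⁻³⁴ J·s)(3×10⁸ m/s) / (175.7×10⁻⁹ m) = 7.0566 eV

Therefore:
φ = 7.0566 - 2.797 = 4.26 eV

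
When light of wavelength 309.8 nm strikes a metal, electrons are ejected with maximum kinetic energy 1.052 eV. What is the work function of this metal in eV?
2.95 eV

From Einstein's photoelectric equation: KE_max = hf - φ = hc/λ - φ

Rearranging for φ:
φ = hc/λ - KE_max

Calculate photon energy:
E_photon = hc/λ = 4.0021 eV

Therefore:
φ = 4.0021 - 1.052 = 2.95 eV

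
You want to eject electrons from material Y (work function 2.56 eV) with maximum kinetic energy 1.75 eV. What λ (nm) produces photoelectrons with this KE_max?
287.67 nm

From Einstein's equation: KE_max = hc/λ - φ

Rearranging for λ:
hc/λ = KE_max + φ
λ = hc/(KE_max + φ)

Required photon energy:
E_photon = KE_max + φ = 1.75 + 2.56 = 4.31 eV

Required wavelength:
λ = hc/E_photon = (6.626×10⁻³⁴)(3×10⁸) / (4.31 × 1.602×10⁻¹⁹)
λ = 287.67 nm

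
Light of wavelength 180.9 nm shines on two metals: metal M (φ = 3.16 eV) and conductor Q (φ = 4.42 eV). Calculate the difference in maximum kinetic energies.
1.2600 eV

Using KE_max = hc/λ - φ for each metal:

Photon energy: E = hc/λ = 6.8537 eV

For metal M (φ₁ = 3.16 eV):
KE₁ = E - φ₁ = 6.8537 - 3.16 = 3.6937 eV

For conductor Q (φ₂ = 4.42 eV):
KE₂ = E - φ₂ = 6.8537 - 4.42 = 2.4337 eV

Difference:
ΔKE = KE₁ - KE₂ = 3.6937 - 2.4337 = 1.2600 eV

Note: The difference equals the difference in work functions: 4.42 - 3.16 = 1.26 eV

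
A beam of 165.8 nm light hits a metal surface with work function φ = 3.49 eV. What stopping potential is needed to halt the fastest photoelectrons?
3.9879 V

The stopping potential V_s satisfies: eV_s = KE_max

First, find KE_max using Einstein's equation:
E_photon = hc/λ = 7.4779 eV
KE_max = E_photon - φ = 7.4779 - 3.49 = 3.9879 eV

Since eV_s = KE_max:
V_s = KE_max/e = 3.9879 V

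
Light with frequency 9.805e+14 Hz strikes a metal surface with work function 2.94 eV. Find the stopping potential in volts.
1.1150 V

The stopping potential V_s satisfies: eV_s = KE_max

First, find KE_max using Einstein's equation:
E_photon = hf = (6.626×10⁻³⁴ J·s)(9.805e+14 Hz) = 4.0550 eV
KE_max = E_photon - φ = 4.0550 - 2.94 = 1.1150 eV

Since eV_s = KE_max:
V_s = KE_max/e = 1.1150 V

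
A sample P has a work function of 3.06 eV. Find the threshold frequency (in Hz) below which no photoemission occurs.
7.3990e+14 Hz

The threshold frequency is when the photon energy equals the work function:
hf₀ = φ

Solving for f₀:
f₀ = φ/h = (3.06 eV × 1.602×10⁻¹⁹ J/eV) / (6.626×10⁻³⁴ J·s)
f₀ = 7.3990e+14 Hz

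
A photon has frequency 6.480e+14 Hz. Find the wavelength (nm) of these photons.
462.64 nm

Using the wave equation: c = fλ

Solving for wavelength:
λ = c/f = (3×10⁸ m/s) / (6.480e+14 Hz)
λ = 462.64 nm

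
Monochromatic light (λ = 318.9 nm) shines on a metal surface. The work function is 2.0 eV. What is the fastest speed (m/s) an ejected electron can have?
8.1491e+05 m/s

First, find the maximum kinetic energy:
E_photon = hc/λ = 3.8879 eV
KE_max = E_photon - φ = 3.8879 - 2.0 = 1.8879 eV

Convert to Joules: KE_max = 1.8879 × 1.602×10⁻¹⁹ J = 3.0247e-19 J

Then use KE = ½mv² to find velocity:
v = √(2·KE/m) = √(2 × 3.0247e-19 J / 9.109e-31 kg)
v = 8.1491e+05 m/s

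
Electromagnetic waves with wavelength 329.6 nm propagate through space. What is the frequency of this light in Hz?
9.0956e+14 Hz

Using the wave equation: c = fλ

Solving for frequency:
f = c/λ = (3×10⁸ m/s) / (329.6×10⁻⁹ m)
f = 9.0956e+14 Hz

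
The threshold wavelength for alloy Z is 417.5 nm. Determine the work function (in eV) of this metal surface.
2.97 eV

At the threshold wavelength, photon energy equals work function:
φ = hc/λ₀

Calculating:
φ = (6.626×10⁻³⁴ J·s)(3×10⁸ m/s) / (417.5×10⁻⁹ m)
φ = 2.97 eV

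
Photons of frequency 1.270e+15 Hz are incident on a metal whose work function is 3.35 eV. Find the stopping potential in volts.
1.9023 V

The stopping potential V_s satisfies: eV_s = KE_max

First, find KE_max using Einstein's equation:
E_photon = hf = (6.626×10⁻³⁴ J·s)(1.270e+15 Hz) = 5.2523 eV
KE_max = E_photon - φ = 5.2523 - 3.35 = 1.9023 eV

Since eV_s = KE_max:
V_s = KE_max/e = 1.9023 V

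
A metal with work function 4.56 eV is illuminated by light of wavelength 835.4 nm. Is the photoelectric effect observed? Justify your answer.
No

For photoemission, the photon energy must exceed the work function.

Photon energy: E = hc/λ = 1.4841 eV
Work function: φ = 4.56 eV

Since E_photon (1.4841 eV) < φ (4.56 eV), photoemission will NOT occur.
The threshold wavelength is λ₀ = hc/φ = 271.9 nm.
Since 835.4 nm > 271.9 nm, the photons lack sufficient energy.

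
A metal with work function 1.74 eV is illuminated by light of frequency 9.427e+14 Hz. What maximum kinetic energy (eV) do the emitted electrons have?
2.1587 eV

Using Einstein's photoelectric equation: KE_max = hf - φ

First, calculate the photon energy:
E_photon = hf = (6.626×10⁻³⁴ J·s)(9.427e+14 Hz)
E_photon = 3.8987 eV

Then, the maximum kinetic energy:
KE_max = E_photon - φ = 3.8987 eV - 1.74 eV = 2.1587 eV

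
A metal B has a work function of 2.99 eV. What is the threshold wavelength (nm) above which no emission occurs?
414.66 nm

The threshold wavelength is when the photon energy equals the work function:
hc/λ₀ = φ

Solving for λ₀:
λ₀ = hc/φ = (6.626×10⁻³⁴ J·s)(3×10⁸ m/s) / (2.99 eV × 1.602×10⁻¹⁹ J/eV)
λ₀ = 414.66 nm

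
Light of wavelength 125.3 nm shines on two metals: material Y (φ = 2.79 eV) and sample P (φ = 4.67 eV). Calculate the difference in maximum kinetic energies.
1.8800 eV

Using KE_max = hc/λ - φ for each metal:

Photon energy: E = hc/λ = 9.8950 eV

For material Y (φ₁ = 2.79 eV):
KE₁ = E - φ₁ = 9.8950 - 2.79 = 7.1050 eV

For sample P (φ₂ = 4.67 eV):
KE₂ = E - φ₂ = 9.8950 - 4.67 = 5.2250 eV

Difference:
ΔKE = KE₁ - KE₂ = 7.1050 - 5.2250 = 1.8800 eV

Note: The difference equals the difference in work functions: 4.67 - 2.79 = 1.88 eV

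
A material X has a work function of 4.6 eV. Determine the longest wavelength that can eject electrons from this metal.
269.53 nm

The threshold wavelength is when the photon energy equals the work function:
hc/λ₀ = φ

Solving for λ₀:
λ₀ = hc/φ = (6.626×10⁻³⁴ J·s)(3×10⁸ m/s) / (4.6 eV × 1.602×10⁻¹⁹ J/eV)
λ₀ = 269.53 nm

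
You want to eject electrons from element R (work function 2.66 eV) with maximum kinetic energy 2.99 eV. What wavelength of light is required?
219.44 nm

From Einstein's equation: KE_max = hc/λ - φ

Rearranging for λ:
hc/λ = KE_max + φ
λ = hc/(KE_max + φ)

Required photon energy:
E_photon = KE_max + φ = 2.99 + 2.66 = 5.65 eV

Required wavelength:
λ = hc/E_photon = (6.626×10⁻³⁴)(3×10⁸) / (5.65 × 1.602×10⁻¹⁹)
λ = 219.44 nm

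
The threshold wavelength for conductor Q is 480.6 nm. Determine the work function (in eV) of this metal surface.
2.58 eV

At the threshold wavelength, photon energy equals work function:
φ = hc/λ₀

Calculating:
φ = (6.626×10⁻³⁴ J·s)(3×10⁸ m/s) / (480.6×10⁻⁹ m)
φ = 2.58 eV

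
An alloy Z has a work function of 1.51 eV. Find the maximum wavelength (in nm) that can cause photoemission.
821.09 nm

The threshold wavelength is when the photon energy equals the work function:
hc/λ₀ = φ

Solving for λ₀:
λ₀ = hc/φ = (6.626×10⁻³⁴ J·s)(3×10⁸ m/s) / (1.51 eV × 1.602×10⁻¹⁹ J/eV)
λ₀ = 821.09 nm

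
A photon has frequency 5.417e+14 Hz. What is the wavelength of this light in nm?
553.43 nm

Using the wave equation: c = fλ

Solving for wavelength:
λ = c/f = (3×10⁸ m/s) / (5.417e+14 Hz)
λ = 553.43 nm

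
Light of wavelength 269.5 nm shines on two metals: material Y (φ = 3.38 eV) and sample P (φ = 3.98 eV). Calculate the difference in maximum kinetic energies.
0.6000 eV

Using KE_max = hc/λ - φ for each metal:

Photon energy: E = hc/λ = 4.6005 eV

For material Y (φ₁ = 3.38 eV):
KE₁ = E - φ₁ = 4.6005 - 3.38 = 1.2205 eV

For sample P (φ₂ = 3.98 eV):
KE₂ = E - φ₂ = 4.6005 - 3.98 = 0.6205 eV

Difference:
ΔKE = KE₁ - KE₂ = 1.2205 - 0.6205 = 0.6000 eV

Note: The difference equals the difference in work functions: 3.98 - 3.38 = 0.60 eV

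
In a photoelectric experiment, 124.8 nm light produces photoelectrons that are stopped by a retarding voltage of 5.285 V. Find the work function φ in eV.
4.65 eV

The stopping potential gives the maximum kinetic energy: KE_max = eV_s = 5.285 eV

From Einstein's photoelectric equation: KE_max = hc/λ - φ
Rearranging: φ = hc/λ - KE_max

Calculate photon energy:
E_photon = hc/λ = (6.626×10⁻³⁴ J·s)(3×10⁸ m/s) / (124.8×10⁻⁹ m) = 9.9346 eV

Therefore:
φ = 9.9346 - 5.285 = 4.65 eV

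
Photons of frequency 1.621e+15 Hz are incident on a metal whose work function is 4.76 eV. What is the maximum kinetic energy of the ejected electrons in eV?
1.9439 eV

Using Einstein's photoelectric equation: KE_max = hf - φ

First, calculate the photon energy:
E_photon = hf = (6.626×10⁻³⁴ J·s)(1.621e+15 Hz)
E_photon = 6.7039 eV

Then, the maximum kinetic energy:
KE_max = E_photon - φ = 6.7039 eV - 4.76 eV = 1.9439 eV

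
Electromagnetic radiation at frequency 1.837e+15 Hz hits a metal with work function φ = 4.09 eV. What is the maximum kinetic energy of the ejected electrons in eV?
3.5072 eV

Using Einstein's photoelectric equation: KE_max = hf - φ

First, calculate the photon energy:
E_photon = hf = (6.626×10⁻³⁴ J·s)(1.837e+15 Hz)
E_photon = 7.5972 eV

Then, the maximum kinetic energy:
KE_max = E_photon - φ = 7.5972 eV - 4.09 eV = 3.5072 eV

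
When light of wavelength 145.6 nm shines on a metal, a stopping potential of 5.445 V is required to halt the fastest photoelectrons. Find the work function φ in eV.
3.07 eV

The stopping potential gives the maximum kinetic energy: KE_max = eV_s = 5.445 eV

From Einstein's photoelectric equation: KE_max = hc/λ - φ
Rearranging: φ = hc/λ - KE_max

Calculate photon energy:
E_photon = hc/λ = (6.626×10⁻³⁴ J·s)(3×10⁸ m/s) / (145.6×10⁻⁹ m) = 8.5154 eV

Therefore:
φ = 8.5154 - 5.445 = 3.07 eV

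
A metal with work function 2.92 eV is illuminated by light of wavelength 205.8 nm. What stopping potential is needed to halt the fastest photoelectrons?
3.1045 V

The stopping potential V_s satisfies: eV_s = KE_max

First, find KE_max using Einstein's equation:
E_photon = hc/λ = 6.0245 eV
KE_max = E_photon - φ = 6.0245 - 2.92 = 3.1045 eV

Since eV_s = KE_max:
V_s = KE_max/e = 3.1045 V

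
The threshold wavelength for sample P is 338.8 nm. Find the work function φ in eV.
3.66 eV

At the threshold wavelength, photon energy equals work function:
φ = hc/λ₀

Calculating:
φ = (6.626×10⁻³⁴ J·s)(3×10⁸ m/s) / (338.8×10⁻⁹ m)
φ = 3.66 eV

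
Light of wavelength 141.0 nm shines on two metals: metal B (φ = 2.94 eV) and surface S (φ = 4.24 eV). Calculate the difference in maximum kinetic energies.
1.3000 eV

Using KE_max = hc/λ - φ for each metal:

Photon energy: E = hc/λ = 8.7932 eV

For metal B (φ₁ = 2.94 eV):
KE₁ = E - φ₁ = 8.7932 - 2.94 = 5.8532 eV

For surface S (φ₂ = 4.24 eV):
KE₂ = E - φ₂ = 8.7932 - 4.24 = 4.5532 eV

Difference:
ΔKE = KE₁ - KE₂ = 5.8532 - 4.5532 = 1.3000 eV

Note: The difference equals the difference in work functions: 4.24 - 2.94 = 1.30 eV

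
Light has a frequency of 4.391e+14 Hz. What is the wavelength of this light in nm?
682.74 nm

Using the wave equation: c = fλ

Solving for wavelength:
λ = c/f = (3×10⁸ m/s) / (4.391e+14 Hz)
λ = 682.74 nm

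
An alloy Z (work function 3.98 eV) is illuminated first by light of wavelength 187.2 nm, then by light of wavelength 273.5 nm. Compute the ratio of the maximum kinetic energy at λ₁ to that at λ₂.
4.7774

Using Einstein's equation: KE_max = hc/λ - φ

For λ₁ = 187.2 nm:
E₁ = hc/λ₁ = 6.6231 eV
KE₁ = E₁ - φ = 6.6231 - 3.98 = 2.6431 eV

For λ₂ = 273.5 nm:
E₂ = hc/λ₂ = 4.5332 eV
KE₂ = E₂ - φ = 4.5332 - 3.98 = 0.5532 eV

Ratio: KE₁/KE₂ = 2.6431/0.5532 = 4.7774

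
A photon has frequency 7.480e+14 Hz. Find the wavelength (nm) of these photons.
400.79 nm

Using the wave equation: c = fλ

Solving for wavelength:
λ = c/f = (3×10⁸ m/s) / (7.480e+14 Hz)
λ = 400.79 nm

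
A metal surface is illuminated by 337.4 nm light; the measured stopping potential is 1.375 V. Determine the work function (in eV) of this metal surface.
2.30 eV

The stopping potential gives the maximum kinetic energy: KE_max = eV_s = 1.375 eV

From Einstein's photoelectric equation: KE_max = hc/λ - φ
Rearranging: φ = hc/λ - KE_max

Calculate photon energy:
E_photon = hc/λ = (6.626×10⁻³⁴ J·s)(3×10⁸ m/s) / (337.4×10⁻⁹ m) = 3.6747 eV

Therefore:
φ = 3.6747 - 1.375 = 2.30 eV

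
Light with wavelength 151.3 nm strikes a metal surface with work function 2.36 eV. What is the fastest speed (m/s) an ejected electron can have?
1.4326e+06 m/s

First, find the maximum kinetic energy:
E_photon = hc/λ = 8.1946 eV
KE_max = E_photon - φ = 8.1946 - 2.36 = 5.8346 eV

Convert to Joules: KE_max = 5.8346 × 1.602×10⁻¹⁹ J = 9.3480e-19 J

Then use KE = ½mv² to find velocity:
v = √(2·KE/m) = √(2 × 9.3480e-19 J / 9.109e-31 kg)
v = 1.4326e+06 m/s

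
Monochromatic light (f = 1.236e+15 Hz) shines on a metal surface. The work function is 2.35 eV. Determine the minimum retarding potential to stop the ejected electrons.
2.7617 V

The stopping potential V_s satisfies: eV_s = KE_max

First, find KE_max using Einstein's equation:
E_photon = hf = (6.626×10⁻³⁴ J·s)(1.236e+15 Hz) = 5.1117 eV
KE_max = E_photon - φ = 5.1117 - 2.35 = 2.7617 eV

Since eV_s = KE_max:
V_s = KE_max/e = 2.7617 V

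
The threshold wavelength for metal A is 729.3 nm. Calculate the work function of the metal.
1.70 eV

At the threshold wavelength, photon energy equals work function:
φ = hc/λ₀

Calculating:
φ = (6.626×10⁻³⁴ J·s)(3×10⁸ m/s) / (729.3×10⁻⁹ m)
φ = 1.70 eV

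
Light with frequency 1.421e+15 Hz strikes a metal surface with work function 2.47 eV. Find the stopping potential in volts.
3.4068 V

The stopping potential V_s satisfies: eV_s = KE_max

First, find KE_max using Einstein's equation:
E_photon = hf = (6.626×10⁻³⁴ J·s)(1.421e+15 Hz) = 5.8768 eV
KE_max = E_photon - φ = 5.8768 - 2.47 = 3.4068 eV

Since eV_s = KE_max:
V_s = KE_max/e = 3.4068 V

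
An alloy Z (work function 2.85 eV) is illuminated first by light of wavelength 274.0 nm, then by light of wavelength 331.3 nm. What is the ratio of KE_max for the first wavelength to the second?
1.8770

Using Einstein's equation: KE_max = hc/λ - φ

For λ₁ = 274.0 nm:
E₁ = hc/λ₁ = 4.5250 eV
KE₁ = E₁ - φ = 4.5250 - 2.85 = 1.6750 eV

For λ₂ = 331.3 nm:
E₂ = hc/λ₂ = 3.7424 eV
KE₂ = E₂ - φ = 3.7424 - 2.85 = 0.8924 eV

Ratio: KE₁/KE₂ = 1.6750/0.8924 = 1.8770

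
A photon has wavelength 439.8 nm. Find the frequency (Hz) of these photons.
6.8166e+14 Hz

Using the wave equation: c = fλ

Solving for frequency:
f = c/λ = (3×10⁸ m/s) / (439.8×10⁻⁹ m)
f = 6.8166e+14 Hz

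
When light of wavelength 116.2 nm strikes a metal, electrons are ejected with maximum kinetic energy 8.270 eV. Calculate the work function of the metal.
2.40 eV

From Einstein's photoelectric equation: KE_max = hf - φ = hc/λ - φ

Rearranging for φ:
φ = hc/λ - KE_max

Calculate photon energy:
E_photon = hc/λ = 10.6699 eV

Therefore:
φ = 10.6699 - 8.270 = 2.40 eV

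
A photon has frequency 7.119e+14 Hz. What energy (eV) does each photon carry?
2.9442 eV

Using E = hf:

E = hf = (6.626×10⁻³⁴ J·s)(7.119e+14 Hz)
E = 2.9442 eV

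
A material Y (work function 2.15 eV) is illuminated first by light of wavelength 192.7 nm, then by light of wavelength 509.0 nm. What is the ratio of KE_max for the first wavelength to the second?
14.9876

Using Einstein's equation: KE_max = hc/λ - φ

For λ₁ = 192.7 nm:
E₁ = hc/λ₁ = 6.4341 eV
KE₁ = E₁ - φ = 6.4341 - 2.15 = 4.2841 eV

For λ₂ = 509.0 nm:
E₂ = hc/λ₂ = 2.4358 eV
KE₂ = E₂ - φ = 2.4358 - 2.15 = 0.2858 eV

Ratio: KE₁/KE₂ = 4.2841/0.2858 = 14.9876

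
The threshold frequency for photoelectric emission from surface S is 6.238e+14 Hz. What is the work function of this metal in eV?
2.58 eV

At the threshold frequency, photon energy equals work function:
φ = hf₀

Calculating:
φ = (6.626×10⁻³⁴ J·s)(6.238e+14 Hz)
φ = 2.58 eV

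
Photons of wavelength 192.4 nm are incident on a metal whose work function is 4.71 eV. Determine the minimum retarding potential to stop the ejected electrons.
1.7341 V

The stopping potential V_s satisfies: eV_s = KE_max

First, find KE_max using Einstein's equation:
E_photon = hc/λ = 6.4441 eV
KE_max = E_photon - φ = 6.4441 - 4.71 = 1.7341 eV

Since eV_s = KE_max:
V_s = KE_max/e = 1.7341 V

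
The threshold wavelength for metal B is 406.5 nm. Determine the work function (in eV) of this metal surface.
3.05 eV

At the threshold wavelength, photon energy equals work function:
φ = hc/λ₀

Calculating:
φ = (6.626×10⁻³⁴ J·s)(3×10⁸ m/s) / (406.5×10⁻⁹ m)
φ = 3.05 eV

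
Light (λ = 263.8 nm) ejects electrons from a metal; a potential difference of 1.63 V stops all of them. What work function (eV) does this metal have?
3.07 eV

The stopping potential gives the maximum kinetic energy: KE_max = eV_s = 1.63 eV

From Einstein's photoelectric equation: KE_max = hc/λ - φ
Rearranging: φ = hc/λ - KE_max

Calculate photon energy:
E_photon = hc/λ = (6.626×10⁻³⁴ J·s)(3×10⁸ m/s) / (263.8×10⁻⁹ m) = 4.6999 eV

Therefore:
φ = 4.6999 - 1.63 = 3.07 eV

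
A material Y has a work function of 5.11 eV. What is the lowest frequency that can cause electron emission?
1.2356e+15 Hz

The threshold frequency is when the photon energy equals the work function:
hf₀ = φ

Solving for f₀:
f₀ = φ/h = (5.11 eV × 1.602×10⁻¹⁹ J/eV) / (6.626×10⁻³⁴ J·s)
f₀ = 1.2356e+15 Hz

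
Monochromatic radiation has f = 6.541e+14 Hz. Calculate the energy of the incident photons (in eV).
2.7051 eV

Using E = hf:

E = hf = (6.626×10⁻³⁴ J·s)(6.541e+14 Hz)
E = 2.7051 eV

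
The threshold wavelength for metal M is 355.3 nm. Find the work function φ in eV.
3.49 eV

At the threshold wavelength, photon energy equals work function:
φ = hc/λ₀

Calculating:
φ = (6.626×10⁻³⁴ J·s)(3×10⁸ m/s) / (355.3×10⁻⁹ m)
φ = 3.49 eV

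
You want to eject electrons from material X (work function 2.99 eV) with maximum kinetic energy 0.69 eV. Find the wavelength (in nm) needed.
336.91 nm

From Einstein's equation: KE_max = hc/λ - φ

Rearranging for λ:
hc/λ = KE_max + φ
λ = hc/(KE_max + φ)

Required photon energy:
E_photon = KE_max + φ = 0.69 + 2.99 = 3.68 eV

Required wavelength:
λ = hc/E_photon = (6.626×10⁻³⁴)(3×10⁸) / (3.68 × 1.602×10⁻¹⁹)
λ = 336.91 nm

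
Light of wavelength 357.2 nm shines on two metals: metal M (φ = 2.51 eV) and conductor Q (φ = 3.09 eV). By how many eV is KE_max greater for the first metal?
0.5800 eV

Using KE_max = hc/λ - φ for each metal:

Photon energy: E = hc/λ = 3.4710 eV

For metal M (φ₁ = 2.51 eV):
KE₁ = E - φ₁ = 3.4710 - 2.51 = 0.9610 eV

For conductor Q (φ₂ = 3.09 eV):
KE₂ = E - φ₂ = 3.4710 - 3.09 = 0.3810 eV

Difference:
ΔKE = KE₁ - KE₂ = 0.9610 - 0.3810 = 0.5800 eV

Note: The difference equals the difference in work functions: 3.09 - 2.51 = 0.58 eV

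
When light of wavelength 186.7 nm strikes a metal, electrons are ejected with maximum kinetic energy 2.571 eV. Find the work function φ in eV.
4.07 eV

From Einstein's photoelectric equation: KE_max = hf - φ = hc/λ - φ

Rearranging for φ:
φ = hc/λ - KE_max

Calculate photon energy:
E_photon = hc/λ = 6.6408 eV

Therefore:
φ = 6.6408 - 2.571 = 4.07 eV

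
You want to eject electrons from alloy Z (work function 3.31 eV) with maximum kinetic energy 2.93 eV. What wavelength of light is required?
198.69 nm

From Einstein's equation: KE_max = hc/λ - φ

Rearranging for λ:
hc/λ = KE_max + φ
λ = hc/(KE_max + φ)

Required photon energy:
E_photon = KE_max + φ = 2.93 + 3.31 = 6.24 eV

Required wavelength:
λ = hc/E_photon = (6.626×10⁻³⁴)(3×10⁸) / (6.24 × 1.602×10⁻¹⁹)
λ = 198.69 nm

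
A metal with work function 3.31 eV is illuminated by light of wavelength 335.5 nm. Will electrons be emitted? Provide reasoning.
Yes

For photoemission, the photon energy must exceed the work function.

Photon energy: E = hc/λ = 3.6955 eV
Work function: φ = 3.31 eV

Since E_photon (3.6955 eV) > φ (3.31 eV), photoemission WILL occur.
The threshold wavelength is λ₀ = hc/φ = 374.6 nm.
Since 335.5 nm < 374.6 nm, the light has sufficient energy.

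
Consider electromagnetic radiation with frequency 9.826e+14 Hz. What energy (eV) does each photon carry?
4.0637 eV

Using E = hf:

E = hf = (6.626×10⁻³⁴ J·s)(9.826e+14 Hz)
E = 4.0637 eV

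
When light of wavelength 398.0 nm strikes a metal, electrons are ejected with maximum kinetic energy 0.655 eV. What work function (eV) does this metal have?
2.46 eV

From Einstein's photoelectric equation: KE_max = hf - φ = hc/λ - φ

Rearranging for φ:
φ = hc/λ - KE_max

Calculate photon energy:
E_photon = hc/λ = 3.1152 eV

Therefore:
φ = 3.1152 - 0.655 = 2.46 eV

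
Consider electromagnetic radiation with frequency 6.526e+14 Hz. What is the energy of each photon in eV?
2.6989 eV

Using E = hf:

E = hf = (6.626×10⁻³⁴ J·s)(6.526e+14 Hz)
E = 2.6989 eV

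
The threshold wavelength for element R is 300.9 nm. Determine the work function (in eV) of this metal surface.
4.12 eV

At the threshold wavelength, photon energy equals work function:
φ = hc/λ₀

Calculating:
φ = (6.626×10⁻³⁴ J·s)(3×10⁸ m/s) / (300.9×10⁻⁹ m)
φ = 4.12 eV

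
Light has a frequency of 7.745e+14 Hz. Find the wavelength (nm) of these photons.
387.08 nm

Using the wave equation: c = fλ

Solving for wavelength:
λ = c/f = (3×10⁸ m/s) / (7.745e+14 Hz)
λ = 387.08 nm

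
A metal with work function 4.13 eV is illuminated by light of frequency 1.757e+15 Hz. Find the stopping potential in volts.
3.1364 V

The stopping potential V_s satisfies: eV_s = KE_max

First, find KE_max using Einstein's equation:
E_photon = hf = (6.626×10⁻³⁴ J·s)(1.757e+15 Hz) = 7.2664 eV
KE_max = E_photon - φ = 7.2664 - 4.13 = 3.1364 eV

Since eV_s = KE_max:
V_s = KE_max/e = 3.1364 V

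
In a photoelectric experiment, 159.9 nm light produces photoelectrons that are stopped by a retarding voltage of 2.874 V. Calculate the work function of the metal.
4.88 eV

The stopping potential gives the maximum kinetic energy: KE_max = eV_s = 2.874 eV

From Einstein's photoelectric equation: KE_max = hc/λ - φ
Rearranging: φ = hc/λ - KE_max

Calculate photon energy:
E_photon = hc/λ = (6.626×10⁻³⁴ J·s)(3×10⁸ m/s) / (159.9×10⁻⁹ m) = 7.7539 eV

Therefore:
φ = 7.7539 - 2.874 = 4.88 eV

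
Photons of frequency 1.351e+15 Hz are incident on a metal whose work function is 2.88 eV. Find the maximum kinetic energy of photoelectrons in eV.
2.7073 eV

Using Einstein's photoelectric equation: KE_max = hf - φ

First, calculate the photon energy:
E_photon = hf = (6.626×10⁻³⁴ J·s)(1.351e+15 Hz)
E_photon = 5.5873 eV

Then, the maximum kinetic energy:
KE_max = E_photon - φ = 5.5873 eV - 2.88 eV = 2.7073 eV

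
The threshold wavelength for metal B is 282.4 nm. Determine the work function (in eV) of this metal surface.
4.39 eV

At the threshold wavelength, photon energy equals work function:
φ = hc/λ₀

Calculating:
φ = (6.626×10⁻³⁴ J·s)(3×10⁸ m/s) / (282.4×10⁻⁹ m)
φ = 4.39 eV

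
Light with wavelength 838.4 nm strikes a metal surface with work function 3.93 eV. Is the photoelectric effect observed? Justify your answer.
No

For photoemission, the photon energy must exceed the work function.

Photon energy: E = hc/λ = 1.4788 eV
Work function: φ = 3.93 eV

Since E_photon (1.4788 eV) < φ (3.93 eV), photoemission will NOT occur.
The threshold wavelength is λ₀ = hc/φ = 315.5 nm.
Since 838.4 nm > 315.5 nm, the photons lack sufficient energy.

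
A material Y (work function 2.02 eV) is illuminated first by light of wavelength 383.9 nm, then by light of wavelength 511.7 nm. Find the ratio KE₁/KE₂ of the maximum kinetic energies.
3.0016

Using Einstein's equation: KE_max = hc/λ - φ

For λ₁ = 383.9 nm:
E₁ = hc/λ₁ = 3.2296 eV
KE₁ = E₁ - φ = 3.2296 - 2.02 = 1.2096 eV

For λ₂ = 511.7 nm:
E₂ = hc/λ₂ = 2.4230 eV
KE₂ = E₂ - φ = 2.4230 - 2.02 = 0.4030 eV

Ratio: KE₁/KE₂ = 1.2096/0.4030 = 3.0016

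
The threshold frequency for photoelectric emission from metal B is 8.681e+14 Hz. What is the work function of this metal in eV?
3.59 eV

At the threshold frequency, photon energy equals work function:
φ = hf₀

Calculating:
φ = (6.626×10⁻³⁴ J·s)(8.681e+14 Hz)
φ = 3.59 eV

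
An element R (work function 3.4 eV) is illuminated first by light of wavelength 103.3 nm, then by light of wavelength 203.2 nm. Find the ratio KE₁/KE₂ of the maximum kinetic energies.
3.1842

Using Einstein's equation: KE_max = hc/λ - φ

For λ₁ = 103.3 nm:
E₁ = hc/λ₁ = 12.0023 eV
KE₁ = E₁ - φ = 12.0023 - 3.4 = 8.6023 eV

For λ₂ = 203.2 nm:
E₂ = hc/λ₂ = 6.1016 eV
KE₂ = E₂ - φ = 6.1016 - 3.4 = 2.7016 eV

Ratio: KE₁/KE₂ = 8.6023/2.7016 = 3.1842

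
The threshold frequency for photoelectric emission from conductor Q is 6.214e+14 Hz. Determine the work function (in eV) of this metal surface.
2.57 eV

At the threshold frequency, photon energy equals work function:
φ = hf₀

Calculating:
φ = (6.626×10⁻³⁴ J·s)(6.214e+14 Hz)
φ = 2.57 eV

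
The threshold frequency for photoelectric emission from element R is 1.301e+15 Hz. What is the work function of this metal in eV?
5.38 eV

At the threshold frequency, photon energy equals work function:
φ = hf₀

Calculating:
φ = (6.626×10⁻³⁴ J·s)(1.301e+15 Hz)
φ = 5.38 eV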